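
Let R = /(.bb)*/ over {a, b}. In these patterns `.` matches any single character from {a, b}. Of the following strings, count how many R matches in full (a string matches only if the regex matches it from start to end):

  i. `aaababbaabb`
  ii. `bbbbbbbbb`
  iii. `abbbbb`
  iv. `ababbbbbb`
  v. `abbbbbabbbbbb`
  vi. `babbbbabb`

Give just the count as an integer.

i → no match
ii → match
iii → match
iv → no match
v → no match
vi → no match
Total matched: 2

2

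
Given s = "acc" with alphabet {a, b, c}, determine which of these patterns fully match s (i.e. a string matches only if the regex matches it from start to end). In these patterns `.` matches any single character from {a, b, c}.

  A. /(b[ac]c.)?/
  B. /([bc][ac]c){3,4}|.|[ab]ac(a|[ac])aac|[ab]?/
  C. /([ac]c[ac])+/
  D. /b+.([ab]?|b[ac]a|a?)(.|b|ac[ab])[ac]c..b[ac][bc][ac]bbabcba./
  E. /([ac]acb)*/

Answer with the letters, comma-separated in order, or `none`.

A → no match
B → no match
C → match
D → no match — must start with "b"
E → no match

C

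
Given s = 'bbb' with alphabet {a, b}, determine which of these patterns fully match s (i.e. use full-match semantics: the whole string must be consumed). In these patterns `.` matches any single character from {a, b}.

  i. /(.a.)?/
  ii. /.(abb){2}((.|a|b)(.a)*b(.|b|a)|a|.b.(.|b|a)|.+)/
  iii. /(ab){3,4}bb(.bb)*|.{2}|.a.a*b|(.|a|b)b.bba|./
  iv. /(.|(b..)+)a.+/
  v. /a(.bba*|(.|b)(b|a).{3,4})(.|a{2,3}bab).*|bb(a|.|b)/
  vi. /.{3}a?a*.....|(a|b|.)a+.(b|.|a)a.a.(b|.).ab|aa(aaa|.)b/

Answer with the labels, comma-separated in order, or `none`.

i → no match
ii → no match
iii → no match
iv → no match
v → match
vi → no match

v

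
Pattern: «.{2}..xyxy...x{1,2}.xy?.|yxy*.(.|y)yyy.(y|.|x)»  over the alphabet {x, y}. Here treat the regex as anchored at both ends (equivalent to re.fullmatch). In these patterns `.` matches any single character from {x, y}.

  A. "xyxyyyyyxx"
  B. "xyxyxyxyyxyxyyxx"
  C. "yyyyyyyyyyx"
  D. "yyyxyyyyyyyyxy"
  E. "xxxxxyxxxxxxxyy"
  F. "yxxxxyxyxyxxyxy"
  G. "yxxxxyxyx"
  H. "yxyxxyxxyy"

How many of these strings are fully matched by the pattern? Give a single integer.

1

A → no match
B → no match
C → no match
D → no match
E → no match
F → match
G → no match
H → no match
Total matched: 1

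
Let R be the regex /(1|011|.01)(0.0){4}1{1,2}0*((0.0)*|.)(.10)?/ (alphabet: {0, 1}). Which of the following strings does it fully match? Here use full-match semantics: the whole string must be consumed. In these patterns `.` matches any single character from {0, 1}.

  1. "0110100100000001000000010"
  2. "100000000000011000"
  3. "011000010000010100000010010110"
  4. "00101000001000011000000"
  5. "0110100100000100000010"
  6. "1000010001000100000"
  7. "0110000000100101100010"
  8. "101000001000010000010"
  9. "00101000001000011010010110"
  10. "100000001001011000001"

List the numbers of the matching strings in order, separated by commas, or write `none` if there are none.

1, 2, 3, 4, 7, 8, 9, 10

1 → match
2 → match
3 → match
4 → match
5 → no match
6 → no match
7 → match
8 → match
9 → match
10 → match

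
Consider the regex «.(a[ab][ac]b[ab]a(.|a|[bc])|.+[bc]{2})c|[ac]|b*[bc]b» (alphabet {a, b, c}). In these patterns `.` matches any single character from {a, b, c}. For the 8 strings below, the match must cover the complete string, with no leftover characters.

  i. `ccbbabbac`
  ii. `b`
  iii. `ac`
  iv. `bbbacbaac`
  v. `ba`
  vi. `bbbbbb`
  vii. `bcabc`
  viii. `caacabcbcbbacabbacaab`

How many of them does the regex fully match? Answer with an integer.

1

i → no match
ii → no match
iii → no match
iv → no match
v → no match
vi → match
vii → no match
viii → no match
Total matched: 1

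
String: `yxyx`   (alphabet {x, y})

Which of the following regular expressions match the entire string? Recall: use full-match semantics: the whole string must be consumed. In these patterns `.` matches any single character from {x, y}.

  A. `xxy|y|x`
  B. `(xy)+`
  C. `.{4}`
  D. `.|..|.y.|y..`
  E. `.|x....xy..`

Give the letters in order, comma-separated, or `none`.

A → no match
B → no match — must start with `xy`
C → match
D → no match
E → no match

C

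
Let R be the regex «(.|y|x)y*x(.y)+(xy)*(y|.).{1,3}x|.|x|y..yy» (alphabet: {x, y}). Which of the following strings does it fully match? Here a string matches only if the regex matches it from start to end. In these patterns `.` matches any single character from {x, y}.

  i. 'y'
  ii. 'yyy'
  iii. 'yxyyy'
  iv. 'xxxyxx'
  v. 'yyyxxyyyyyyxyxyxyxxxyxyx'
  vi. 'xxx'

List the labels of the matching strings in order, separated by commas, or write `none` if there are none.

i, iii

i → match
ii → no match
iii → match
iv → no match
v → no match
vi → no match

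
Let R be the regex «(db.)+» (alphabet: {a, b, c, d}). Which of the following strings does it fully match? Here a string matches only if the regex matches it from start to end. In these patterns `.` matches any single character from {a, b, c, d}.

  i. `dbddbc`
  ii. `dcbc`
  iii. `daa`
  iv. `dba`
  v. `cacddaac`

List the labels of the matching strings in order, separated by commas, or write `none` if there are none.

i. `dbddbc` → match
ii. `dcbc` → no match — must start with `db`
iii. `daa` → no match — must start with `db`
iv. `dba` → match
v. `cacddaac` → no match — must start with `db`

i, iv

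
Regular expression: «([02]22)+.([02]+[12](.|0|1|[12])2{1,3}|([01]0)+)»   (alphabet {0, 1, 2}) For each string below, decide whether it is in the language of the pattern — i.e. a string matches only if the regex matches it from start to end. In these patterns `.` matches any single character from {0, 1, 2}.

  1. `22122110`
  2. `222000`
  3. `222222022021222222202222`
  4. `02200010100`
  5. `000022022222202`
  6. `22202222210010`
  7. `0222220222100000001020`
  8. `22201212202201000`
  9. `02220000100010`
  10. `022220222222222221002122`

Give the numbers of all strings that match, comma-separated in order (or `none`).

1. `22122110` → no match
2. `222000` → match
3 → no match
4. `02200010100` → no match
5 → no match
6 → match
7 → no match
8 → no match
9 → match
10 → no match

2, 6, 9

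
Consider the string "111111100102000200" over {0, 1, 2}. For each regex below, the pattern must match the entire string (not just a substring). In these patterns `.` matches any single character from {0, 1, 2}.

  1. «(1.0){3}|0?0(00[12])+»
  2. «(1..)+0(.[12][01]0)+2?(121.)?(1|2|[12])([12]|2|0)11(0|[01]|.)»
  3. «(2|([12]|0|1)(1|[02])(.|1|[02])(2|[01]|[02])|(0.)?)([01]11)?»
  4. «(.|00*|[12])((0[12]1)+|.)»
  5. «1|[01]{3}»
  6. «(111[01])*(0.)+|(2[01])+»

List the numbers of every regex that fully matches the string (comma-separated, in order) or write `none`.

1 → no match
2 → no match
3 → no match
4 → no match
5 → no match
6 → match

6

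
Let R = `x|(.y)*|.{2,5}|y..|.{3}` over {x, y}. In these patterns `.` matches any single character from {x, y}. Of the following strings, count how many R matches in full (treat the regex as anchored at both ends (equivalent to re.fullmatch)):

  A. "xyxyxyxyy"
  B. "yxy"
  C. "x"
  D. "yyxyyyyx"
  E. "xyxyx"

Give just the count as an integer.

A → no match
B → match
C → match
D → no match
E → match
Total matched: 3

3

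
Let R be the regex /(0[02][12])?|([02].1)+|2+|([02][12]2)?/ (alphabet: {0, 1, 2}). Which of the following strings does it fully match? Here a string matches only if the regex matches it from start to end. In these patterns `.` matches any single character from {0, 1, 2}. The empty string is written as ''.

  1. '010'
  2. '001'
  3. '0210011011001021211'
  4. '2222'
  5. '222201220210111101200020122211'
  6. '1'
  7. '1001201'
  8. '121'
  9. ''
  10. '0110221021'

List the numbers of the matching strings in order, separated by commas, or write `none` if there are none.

2, 4, 9

1 → no match
2 → match
3 → no match
4 → match
5 → no match
6 → no match
7 → no match
8 → no match
9 → match
10 → no match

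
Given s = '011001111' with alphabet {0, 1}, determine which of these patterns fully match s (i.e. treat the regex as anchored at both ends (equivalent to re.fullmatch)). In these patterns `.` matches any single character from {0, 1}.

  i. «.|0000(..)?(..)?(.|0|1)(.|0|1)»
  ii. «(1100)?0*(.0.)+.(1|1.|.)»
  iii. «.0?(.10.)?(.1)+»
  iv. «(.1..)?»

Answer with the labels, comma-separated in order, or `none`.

iii

i → no match
ii → no match
iii → match
iv → no match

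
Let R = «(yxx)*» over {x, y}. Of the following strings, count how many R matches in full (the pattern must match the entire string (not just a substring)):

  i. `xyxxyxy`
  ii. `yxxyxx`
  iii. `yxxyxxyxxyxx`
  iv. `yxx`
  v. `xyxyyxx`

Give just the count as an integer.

i. `xyxxyxy` → no match
ii. `yxxyxx` → match
iii. `yxxyxxyxxyxx` → match
iv. `yxx` → match
v. `xyxyyxx` → no match
Total matched: 3

3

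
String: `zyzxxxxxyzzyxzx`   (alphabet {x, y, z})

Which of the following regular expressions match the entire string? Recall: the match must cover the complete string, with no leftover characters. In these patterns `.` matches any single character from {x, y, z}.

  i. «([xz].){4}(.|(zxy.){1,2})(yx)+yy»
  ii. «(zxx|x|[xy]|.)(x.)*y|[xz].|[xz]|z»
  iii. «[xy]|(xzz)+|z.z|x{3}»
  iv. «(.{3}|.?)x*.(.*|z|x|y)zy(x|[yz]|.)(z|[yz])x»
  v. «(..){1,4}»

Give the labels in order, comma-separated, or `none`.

i → no match — must end with `yxyy`
ii → no match
iii → no match
iv → match
v → no match

iv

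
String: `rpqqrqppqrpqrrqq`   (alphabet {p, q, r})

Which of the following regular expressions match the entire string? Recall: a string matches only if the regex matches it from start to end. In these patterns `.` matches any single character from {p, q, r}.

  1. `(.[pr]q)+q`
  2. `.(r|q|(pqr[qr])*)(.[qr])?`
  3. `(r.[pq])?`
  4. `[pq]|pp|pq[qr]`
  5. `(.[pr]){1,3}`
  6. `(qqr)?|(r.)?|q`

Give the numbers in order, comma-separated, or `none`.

1 → match
2 → no match
3 → no match
4 → no match
5 → no match
6 → no match

1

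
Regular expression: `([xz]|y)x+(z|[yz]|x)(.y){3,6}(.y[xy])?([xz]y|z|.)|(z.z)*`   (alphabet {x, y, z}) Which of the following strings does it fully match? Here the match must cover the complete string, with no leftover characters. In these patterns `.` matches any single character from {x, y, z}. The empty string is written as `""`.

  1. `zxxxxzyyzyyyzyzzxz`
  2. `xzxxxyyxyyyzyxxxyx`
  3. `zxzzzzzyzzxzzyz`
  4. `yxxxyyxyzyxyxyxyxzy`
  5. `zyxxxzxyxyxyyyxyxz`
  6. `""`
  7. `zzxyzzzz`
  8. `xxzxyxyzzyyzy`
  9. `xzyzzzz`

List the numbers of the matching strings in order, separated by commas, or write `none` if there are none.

3, 4, 6

1 → no match
2 → no match
3 → match
4 → match
5 → no match
6 → match
7 → no match
8 → no match
9 → no match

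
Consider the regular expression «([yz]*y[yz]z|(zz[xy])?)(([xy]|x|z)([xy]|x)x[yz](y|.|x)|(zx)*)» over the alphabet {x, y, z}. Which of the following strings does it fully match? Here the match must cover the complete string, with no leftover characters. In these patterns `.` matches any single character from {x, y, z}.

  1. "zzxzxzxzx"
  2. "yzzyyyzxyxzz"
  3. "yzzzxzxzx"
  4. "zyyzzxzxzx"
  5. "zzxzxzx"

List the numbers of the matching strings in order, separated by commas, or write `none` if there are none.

1, 2, 3, 4, 5

1 → match
2 → match
3 → match
4 → match
5 → match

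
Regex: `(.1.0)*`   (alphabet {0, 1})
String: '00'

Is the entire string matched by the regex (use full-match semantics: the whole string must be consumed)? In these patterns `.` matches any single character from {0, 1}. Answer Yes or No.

No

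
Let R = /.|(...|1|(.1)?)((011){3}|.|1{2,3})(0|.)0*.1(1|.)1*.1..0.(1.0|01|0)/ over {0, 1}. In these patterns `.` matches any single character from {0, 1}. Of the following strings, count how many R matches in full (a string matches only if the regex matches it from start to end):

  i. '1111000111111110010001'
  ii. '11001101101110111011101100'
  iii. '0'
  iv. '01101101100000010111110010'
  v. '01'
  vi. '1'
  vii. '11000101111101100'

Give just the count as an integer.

5

i → no match
ii → match
iii → match
iv → match
v → no match
vi → match
vii → match
Total matched: 5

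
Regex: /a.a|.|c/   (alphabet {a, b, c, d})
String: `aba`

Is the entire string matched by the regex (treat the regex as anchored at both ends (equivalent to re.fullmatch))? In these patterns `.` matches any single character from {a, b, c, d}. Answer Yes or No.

Yes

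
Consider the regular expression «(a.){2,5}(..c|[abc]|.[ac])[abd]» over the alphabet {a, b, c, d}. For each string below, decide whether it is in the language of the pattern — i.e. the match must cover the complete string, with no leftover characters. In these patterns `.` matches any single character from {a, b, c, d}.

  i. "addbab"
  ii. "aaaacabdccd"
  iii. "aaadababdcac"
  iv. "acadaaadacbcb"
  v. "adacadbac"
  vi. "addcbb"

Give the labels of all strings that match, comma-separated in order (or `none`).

iv

i. "addbab" → no match
ii. "aaaacabdccd" → no match
iii. "aaadababdcac" → no match
iv → match
v. "adacadbac" → no match
vi. "addcbb" → no match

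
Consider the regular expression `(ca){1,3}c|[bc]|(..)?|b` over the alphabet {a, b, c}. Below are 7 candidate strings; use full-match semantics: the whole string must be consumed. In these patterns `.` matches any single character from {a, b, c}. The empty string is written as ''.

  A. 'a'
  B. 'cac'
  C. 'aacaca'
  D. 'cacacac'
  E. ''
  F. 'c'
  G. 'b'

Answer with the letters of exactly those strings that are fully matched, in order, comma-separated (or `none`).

B, D, E, F, G

A → no match
B → match
C → no match
D → match
E → match
F → match
G → match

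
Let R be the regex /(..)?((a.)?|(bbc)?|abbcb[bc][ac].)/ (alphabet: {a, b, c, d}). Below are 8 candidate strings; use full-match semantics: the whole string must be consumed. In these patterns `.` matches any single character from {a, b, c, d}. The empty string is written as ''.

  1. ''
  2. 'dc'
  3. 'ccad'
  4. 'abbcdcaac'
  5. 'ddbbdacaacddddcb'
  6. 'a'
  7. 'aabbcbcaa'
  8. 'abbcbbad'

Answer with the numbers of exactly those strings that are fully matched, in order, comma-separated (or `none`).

1 → match
2 → match
3 → match
4 → no match
5 → no match
6 → no match
7 → no match
8 → match

1, 2, 3, 8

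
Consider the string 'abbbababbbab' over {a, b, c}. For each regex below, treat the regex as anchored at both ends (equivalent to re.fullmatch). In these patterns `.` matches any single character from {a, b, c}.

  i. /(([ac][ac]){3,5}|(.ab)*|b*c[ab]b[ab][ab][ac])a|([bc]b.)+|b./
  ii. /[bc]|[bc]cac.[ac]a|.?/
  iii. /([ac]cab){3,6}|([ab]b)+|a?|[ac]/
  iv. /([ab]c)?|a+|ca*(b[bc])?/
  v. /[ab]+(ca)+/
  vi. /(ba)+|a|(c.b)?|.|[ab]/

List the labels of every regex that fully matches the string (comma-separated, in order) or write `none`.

iii

i → no match
ii → no match
iii → match
iv → no match
v → no match — must end with 'ca'
vi → no match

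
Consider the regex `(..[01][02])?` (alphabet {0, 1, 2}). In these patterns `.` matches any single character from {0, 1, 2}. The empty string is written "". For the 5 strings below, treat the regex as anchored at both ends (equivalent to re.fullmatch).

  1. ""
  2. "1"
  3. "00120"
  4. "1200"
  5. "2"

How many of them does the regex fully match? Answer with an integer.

2

1. "" → match
2. "1" → no match
3. "00120" → no match
4. "1200" → match
5. "2" → no match
Total matched: 2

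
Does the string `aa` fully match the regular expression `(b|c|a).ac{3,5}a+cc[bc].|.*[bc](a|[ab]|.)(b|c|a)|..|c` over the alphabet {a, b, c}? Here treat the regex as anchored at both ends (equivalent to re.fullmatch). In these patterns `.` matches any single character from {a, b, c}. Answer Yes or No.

Yes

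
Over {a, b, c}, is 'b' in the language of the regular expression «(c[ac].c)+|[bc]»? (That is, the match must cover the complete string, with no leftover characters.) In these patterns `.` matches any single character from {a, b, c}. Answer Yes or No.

Yes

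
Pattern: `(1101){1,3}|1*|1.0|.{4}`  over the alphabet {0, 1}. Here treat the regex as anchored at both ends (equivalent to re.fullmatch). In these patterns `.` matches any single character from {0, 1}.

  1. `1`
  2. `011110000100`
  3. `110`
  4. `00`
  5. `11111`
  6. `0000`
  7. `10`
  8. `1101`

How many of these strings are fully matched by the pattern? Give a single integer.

5

1 → match
2 → no match
3 → match
4 → no match
5 → match
6 → match
7 → no match
8 → match
Total matched: 5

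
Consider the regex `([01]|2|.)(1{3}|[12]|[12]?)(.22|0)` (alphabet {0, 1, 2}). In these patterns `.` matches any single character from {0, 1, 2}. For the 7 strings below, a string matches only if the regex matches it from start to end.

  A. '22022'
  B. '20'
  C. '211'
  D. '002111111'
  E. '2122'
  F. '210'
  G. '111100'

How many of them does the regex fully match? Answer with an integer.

4

A → match
B → match
C → no match
D → no match
E → match
F → match
G → no match
Total matched: 4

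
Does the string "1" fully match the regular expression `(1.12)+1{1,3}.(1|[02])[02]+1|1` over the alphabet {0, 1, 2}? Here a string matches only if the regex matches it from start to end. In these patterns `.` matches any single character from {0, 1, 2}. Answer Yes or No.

Yes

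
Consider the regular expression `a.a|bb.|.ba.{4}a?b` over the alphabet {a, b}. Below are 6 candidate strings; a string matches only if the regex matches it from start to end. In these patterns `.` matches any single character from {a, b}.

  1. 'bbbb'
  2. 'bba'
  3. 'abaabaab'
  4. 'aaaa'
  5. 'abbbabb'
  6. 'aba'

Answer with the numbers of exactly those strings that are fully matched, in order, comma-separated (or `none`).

2, 3, 6

1 → no match
2 → match
3 → match
4 → no match
5 → no match
6 → match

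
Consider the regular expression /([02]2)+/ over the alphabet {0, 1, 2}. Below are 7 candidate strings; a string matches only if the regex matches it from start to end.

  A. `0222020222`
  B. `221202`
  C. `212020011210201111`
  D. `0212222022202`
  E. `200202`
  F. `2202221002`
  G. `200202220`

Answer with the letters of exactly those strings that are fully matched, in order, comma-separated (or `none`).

A → match
B → no match
C → no match — must end with `2`
D → no match
E → no match
F → no match
G → no match — must end with `2`

A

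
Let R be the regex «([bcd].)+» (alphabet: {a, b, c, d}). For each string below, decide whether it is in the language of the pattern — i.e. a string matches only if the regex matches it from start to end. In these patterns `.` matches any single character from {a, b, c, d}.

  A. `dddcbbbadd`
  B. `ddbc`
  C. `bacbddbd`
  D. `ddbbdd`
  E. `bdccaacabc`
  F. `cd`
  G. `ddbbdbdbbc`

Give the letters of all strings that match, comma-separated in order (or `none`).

A → match
B → match
C → match
D → match
E → no match
F → match
G → match

A, B, C, D, F, G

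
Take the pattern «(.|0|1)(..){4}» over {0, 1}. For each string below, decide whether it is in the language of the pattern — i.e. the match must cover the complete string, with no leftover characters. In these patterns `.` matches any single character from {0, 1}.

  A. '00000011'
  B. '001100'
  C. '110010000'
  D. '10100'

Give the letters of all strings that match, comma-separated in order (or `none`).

C

A. '00000011' → no match
B. '001100' → no match
C. '110010000' → match
D. '10100' → no match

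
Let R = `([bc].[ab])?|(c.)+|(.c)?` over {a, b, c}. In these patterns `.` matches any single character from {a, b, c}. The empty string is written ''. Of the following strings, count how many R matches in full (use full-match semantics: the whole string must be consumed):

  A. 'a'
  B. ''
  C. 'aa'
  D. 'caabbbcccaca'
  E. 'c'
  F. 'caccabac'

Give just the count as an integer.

A. 'a' → no match
B. '' → match
C. 'aa' → no match
D. 'caabbbcccaca' → no match
E. 'c' → no match
F. 'caccabac' → no match
Total matched: 1

1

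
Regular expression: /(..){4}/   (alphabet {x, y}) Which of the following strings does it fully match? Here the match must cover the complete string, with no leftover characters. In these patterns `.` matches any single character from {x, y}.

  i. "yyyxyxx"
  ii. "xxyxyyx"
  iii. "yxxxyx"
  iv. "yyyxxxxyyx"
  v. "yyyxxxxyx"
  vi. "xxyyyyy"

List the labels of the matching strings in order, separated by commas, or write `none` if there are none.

none

i → no match
ii → no match
iii → no match
iv → no match
v → no match
vi → no match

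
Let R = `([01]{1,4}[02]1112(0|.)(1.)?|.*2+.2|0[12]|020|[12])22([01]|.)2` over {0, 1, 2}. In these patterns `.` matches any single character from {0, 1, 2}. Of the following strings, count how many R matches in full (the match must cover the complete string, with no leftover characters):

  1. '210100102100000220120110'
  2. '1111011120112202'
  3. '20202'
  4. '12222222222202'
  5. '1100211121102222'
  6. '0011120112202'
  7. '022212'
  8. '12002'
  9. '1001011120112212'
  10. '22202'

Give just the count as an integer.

1 → no match — must end with '2'
2 → match
3 → no match
4 → match
5 → match
6 → match
7 → match
8 → no match
9 → match
10 → match
Total matched: 7

7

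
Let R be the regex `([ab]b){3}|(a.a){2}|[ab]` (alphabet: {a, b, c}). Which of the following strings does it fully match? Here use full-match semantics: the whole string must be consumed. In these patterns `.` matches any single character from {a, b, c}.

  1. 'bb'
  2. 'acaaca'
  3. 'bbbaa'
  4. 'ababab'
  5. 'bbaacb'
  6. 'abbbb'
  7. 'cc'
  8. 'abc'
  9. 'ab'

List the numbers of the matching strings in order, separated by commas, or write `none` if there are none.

1 → no match
2 → match
3 → no match
4 → match
5 → no match
6 → no match
7 → no match
8 → no match
9 → no match

2, 4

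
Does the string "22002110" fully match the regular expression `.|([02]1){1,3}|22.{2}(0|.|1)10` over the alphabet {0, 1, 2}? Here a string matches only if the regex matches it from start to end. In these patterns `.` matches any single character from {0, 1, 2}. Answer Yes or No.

No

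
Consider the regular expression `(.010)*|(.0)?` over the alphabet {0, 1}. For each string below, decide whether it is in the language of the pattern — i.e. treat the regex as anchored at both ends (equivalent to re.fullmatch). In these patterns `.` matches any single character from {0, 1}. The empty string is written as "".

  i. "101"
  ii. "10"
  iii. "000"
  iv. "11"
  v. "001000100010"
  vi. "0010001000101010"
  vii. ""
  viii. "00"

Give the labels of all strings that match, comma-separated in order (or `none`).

ii, v, vi, vii, viii

i. "101" → no match
ii. "10" → match
iii. "000" → no match
iv. "11" → no match
v. "001000100010" → match
vi → match
vii. "" → match
viii. "00" → match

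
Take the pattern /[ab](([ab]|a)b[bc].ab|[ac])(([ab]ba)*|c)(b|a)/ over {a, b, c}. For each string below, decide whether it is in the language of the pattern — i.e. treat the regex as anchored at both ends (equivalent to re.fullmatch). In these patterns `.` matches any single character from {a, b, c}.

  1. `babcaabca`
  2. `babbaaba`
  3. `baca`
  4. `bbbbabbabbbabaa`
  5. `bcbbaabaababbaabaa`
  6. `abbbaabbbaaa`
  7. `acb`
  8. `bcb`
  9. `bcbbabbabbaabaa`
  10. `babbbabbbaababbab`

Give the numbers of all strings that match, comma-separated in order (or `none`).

1 → match
2 → match
3 → match
4 → no match
5 → match
6 → no match
7 → match
8 → match
9 → match
10 → match

1, 2, 3, 5, 7, 8, 9, 10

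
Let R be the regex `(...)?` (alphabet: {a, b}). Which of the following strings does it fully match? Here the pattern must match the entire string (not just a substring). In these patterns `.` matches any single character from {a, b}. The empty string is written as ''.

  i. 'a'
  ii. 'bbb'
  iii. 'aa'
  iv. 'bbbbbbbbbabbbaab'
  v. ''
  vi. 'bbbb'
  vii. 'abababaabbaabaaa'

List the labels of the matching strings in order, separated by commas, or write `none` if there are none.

ii, v

i. 'a' → no match
ii. 'bbb' → match
iii. 'aa' → no match
iv → no match
v. '' → match
vi. 'bbbb' → no match
vii → no match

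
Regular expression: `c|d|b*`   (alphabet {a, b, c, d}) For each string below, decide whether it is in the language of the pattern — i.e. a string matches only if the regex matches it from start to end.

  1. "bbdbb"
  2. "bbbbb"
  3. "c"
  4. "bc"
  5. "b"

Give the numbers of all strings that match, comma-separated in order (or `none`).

2, 3, 5

1 → no match
2 → match
3 → match
4 → no match
5 → match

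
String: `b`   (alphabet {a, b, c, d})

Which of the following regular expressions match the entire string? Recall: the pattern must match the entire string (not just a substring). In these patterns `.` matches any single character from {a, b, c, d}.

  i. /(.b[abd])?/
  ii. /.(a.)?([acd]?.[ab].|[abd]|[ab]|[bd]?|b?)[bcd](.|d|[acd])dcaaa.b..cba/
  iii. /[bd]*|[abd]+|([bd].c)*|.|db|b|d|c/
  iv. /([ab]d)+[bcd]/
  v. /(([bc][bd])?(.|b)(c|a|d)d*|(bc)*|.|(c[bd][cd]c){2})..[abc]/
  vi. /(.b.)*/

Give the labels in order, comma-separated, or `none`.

iii

i → no match
ii → no match — must end with `cba`
iii → match
iv → no match
v → no match
vi → no match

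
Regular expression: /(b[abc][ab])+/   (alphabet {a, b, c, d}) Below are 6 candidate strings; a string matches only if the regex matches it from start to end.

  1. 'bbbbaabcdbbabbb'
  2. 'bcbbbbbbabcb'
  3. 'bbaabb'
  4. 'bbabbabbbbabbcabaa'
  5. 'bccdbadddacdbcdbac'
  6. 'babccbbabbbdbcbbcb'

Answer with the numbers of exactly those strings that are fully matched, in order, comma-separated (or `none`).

2, 4

1 → no match
2 → match
3 → no match
4 → match
5 → no match
6 → no match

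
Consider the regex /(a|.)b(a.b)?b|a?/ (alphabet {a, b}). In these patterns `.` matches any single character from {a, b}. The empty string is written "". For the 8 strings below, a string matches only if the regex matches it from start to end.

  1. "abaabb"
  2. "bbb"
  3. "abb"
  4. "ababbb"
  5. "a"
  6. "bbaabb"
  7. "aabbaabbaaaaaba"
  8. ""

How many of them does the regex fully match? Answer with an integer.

1. "abaabb" → match
2. "bbb" → match
3. "abb" → match
4. "ababbb" → match
5. "a" → match
6. "bbaabb" → match
7 → no match
8. "" → match
Total matched: 7

7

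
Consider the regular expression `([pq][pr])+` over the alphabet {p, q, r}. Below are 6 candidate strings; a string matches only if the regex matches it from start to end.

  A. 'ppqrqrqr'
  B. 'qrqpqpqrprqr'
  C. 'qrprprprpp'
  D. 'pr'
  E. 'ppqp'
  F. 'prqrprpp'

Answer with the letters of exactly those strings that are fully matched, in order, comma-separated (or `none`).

A → match
B → match
C → match
D → match
E → match
F → match

A, B, C, D, E, F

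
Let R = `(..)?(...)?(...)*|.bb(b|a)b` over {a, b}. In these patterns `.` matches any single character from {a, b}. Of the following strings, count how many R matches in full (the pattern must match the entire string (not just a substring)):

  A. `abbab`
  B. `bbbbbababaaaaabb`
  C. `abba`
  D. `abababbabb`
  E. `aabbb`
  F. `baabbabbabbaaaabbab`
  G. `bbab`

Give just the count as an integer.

2

A → match
B → no match
C → no match
D → no match
E → match
F → no match
G → no match
Total matched: 2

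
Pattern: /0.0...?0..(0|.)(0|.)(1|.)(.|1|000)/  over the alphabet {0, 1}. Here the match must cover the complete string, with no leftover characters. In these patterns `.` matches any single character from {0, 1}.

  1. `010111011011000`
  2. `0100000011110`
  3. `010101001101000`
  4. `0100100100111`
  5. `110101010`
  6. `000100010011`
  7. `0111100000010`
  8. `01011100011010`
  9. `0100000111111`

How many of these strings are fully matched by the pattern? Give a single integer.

6

1 → match
2 → match
3 → match
4 → match
5 → no match — must start with `0`
6 → match
7 → no match
8 → no match
9 → match
Total matched: 6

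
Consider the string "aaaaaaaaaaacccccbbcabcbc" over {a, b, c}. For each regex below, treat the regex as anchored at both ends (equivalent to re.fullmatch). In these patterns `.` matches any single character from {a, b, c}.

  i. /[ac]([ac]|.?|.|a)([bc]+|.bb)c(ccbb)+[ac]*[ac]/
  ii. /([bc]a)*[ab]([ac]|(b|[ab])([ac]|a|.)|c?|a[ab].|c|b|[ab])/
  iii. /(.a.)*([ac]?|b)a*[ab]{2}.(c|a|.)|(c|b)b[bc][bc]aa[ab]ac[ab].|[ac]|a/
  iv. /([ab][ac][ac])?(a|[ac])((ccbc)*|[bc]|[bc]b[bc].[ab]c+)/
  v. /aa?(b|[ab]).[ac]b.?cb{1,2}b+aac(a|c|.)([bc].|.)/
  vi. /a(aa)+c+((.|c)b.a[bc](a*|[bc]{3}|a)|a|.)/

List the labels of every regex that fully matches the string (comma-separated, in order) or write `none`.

i → no match
ii → no match
iii → no match
iv → no match
v → no match
vi → match

vi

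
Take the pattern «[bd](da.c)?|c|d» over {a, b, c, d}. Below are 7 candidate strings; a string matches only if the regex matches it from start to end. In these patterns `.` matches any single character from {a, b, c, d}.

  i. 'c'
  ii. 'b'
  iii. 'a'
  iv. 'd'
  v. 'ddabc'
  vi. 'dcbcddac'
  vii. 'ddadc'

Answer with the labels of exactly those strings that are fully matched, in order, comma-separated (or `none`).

i → match
ii → match
iii → no match
iv → match
v → match
vi → no match
vii → match

i, ii, iv, v, vii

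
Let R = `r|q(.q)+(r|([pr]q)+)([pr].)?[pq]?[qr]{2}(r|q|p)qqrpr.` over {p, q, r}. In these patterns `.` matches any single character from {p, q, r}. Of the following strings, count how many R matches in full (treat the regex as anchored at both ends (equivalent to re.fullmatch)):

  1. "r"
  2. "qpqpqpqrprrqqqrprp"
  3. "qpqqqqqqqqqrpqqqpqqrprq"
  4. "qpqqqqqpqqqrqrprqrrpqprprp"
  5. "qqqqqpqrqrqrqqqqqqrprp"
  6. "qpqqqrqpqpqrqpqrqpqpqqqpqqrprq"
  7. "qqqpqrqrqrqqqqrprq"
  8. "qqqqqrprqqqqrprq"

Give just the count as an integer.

7

1 → match
2 → match
3 → match
4 → no match
5 → match
6 → match
7 → match
8 → match
Total matched: 7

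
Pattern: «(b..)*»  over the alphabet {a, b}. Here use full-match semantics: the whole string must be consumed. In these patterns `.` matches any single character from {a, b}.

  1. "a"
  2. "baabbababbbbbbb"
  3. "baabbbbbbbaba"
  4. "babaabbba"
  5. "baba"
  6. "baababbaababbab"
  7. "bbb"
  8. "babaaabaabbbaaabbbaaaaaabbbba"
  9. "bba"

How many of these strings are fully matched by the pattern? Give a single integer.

1 → no match
2 → match
3 → no match
4 → no match
5 → no match
6 → match
7 → match
8 → no match
9 → match
Total matched: 4

4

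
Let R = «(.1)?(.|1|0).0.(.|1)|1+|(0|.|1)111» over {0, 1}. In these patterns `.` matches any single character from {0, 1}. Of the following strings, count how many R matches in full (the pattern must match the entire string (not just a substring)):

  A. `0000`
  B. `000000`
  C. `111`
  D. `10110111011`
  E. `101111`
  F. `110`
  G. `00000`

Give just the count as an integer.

2

A. `0000` → no match
B. `000000` → no match
C. `111` → match
D. `10110111011` → no match
E. `101111` → no match
F. `110` → no match
G. `00000` → match
Total matched: 2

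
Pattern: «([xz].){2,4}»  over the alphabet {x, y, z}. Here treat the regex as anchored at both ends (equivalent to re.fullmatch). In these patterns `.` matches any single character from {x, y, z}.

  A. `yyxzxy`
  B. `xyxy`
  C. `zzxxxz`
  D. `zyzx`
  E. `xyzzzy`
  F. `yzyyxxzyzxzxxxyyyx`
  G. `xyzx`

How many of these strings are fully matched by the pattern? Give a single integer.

5

A → no match
B → match
C → match
D → match
E → match
F → no match
G → match
Total matched: 5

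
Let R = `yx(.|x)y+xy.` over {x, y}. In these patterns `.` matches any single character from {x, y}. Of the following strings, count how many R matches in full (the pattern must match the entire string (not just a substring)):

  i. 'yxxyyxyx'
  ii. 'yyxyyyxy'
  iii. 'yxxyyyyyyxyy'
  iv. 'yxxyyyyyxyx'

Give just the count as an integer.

i → match
ii → no match — must start with 'yx'
iii → match
iv → match
Total matched: 3

3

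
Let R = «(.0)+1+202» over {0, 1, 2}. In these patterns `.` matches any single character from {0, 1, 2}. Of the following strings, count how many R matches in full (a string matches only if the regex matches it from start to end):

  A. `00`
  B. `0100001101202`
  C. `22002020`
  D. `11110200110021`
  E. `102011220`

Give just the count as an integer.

A → no match — must end with `1202`
B → no match
C → no match — must end with `1202`
D → no match — must end with `1202`
E → no match — must end with `1202`
Total matched: 0

0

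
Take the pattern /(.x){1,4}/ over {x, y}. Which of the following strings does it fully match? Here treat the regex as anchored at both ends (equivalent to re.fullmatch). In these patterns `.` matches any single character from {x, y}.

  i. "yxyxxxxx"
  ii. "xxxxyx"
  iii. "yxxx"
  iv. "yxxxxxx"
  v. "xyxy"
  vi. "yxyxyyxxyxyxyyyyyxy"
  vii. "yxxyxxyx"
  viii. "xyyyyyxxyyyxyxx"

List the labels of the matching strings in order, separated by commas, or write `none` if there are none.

i → match
ii → match
iii → match
iv → no match
v → no match — must end with "x"
vi → no match — must end with "x"
vii → no match
viii → no match

i, ii, iii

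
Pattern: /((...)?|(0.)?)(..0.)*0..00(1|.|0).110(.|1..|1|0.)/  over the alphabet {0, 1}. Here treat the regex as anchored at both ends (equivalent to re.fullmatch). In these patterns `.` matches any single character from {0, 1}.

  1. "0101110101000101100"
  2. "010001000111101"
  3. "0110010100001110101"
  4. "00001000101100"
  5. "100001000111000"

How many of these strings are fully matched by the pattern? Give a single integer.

5

1 → match
2 → match
3 → match
4 → match
5 → match
Total matched: 5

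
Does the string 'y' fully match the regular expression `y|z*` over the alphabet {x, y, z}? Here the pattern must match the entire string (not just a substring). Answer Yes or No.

Yes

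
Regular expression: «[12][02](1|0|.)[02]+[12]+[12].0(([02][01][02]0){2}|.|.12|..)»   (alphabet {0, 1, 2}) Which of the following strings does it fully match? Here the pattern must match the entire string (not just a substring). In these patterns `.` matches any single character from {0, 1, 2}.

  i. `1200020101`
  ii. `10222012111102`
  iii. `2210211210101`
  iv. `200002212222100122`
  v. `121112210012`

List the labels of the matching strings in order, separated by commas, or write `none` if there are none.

i → no match
ii → match
iii → no match
iv → no match
v → no match

ii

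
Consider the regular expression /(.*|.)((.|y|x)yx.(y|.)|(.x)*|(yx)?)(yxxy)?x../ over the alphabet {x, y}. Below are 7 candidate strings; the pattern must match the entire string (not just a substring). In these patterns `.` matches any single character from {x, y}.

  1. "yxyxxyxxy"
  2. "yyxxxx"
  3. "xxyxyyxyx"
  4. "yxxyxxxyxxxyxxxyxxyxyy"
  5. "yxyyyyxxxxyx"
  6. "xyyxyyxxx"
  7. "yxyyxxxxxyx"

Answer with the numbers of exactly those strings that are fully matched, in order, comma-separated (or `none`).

1, 2, 3, 4, 5, 6, 7

1. "yxyxxyxxy" → match
2. "yyxxxx" → match
3. "xxyxyyxyx" → match
4 → match
5. "yxyyyyxxxxyx" → match
6. "xyyxyyxxx" → match
7. "yxyyxxxxxyx" → match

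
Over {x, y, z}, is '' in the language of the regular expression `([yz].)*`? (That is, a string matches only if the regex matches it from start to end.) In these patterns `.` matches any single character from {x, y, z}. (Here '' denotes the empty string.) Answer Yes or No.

Yes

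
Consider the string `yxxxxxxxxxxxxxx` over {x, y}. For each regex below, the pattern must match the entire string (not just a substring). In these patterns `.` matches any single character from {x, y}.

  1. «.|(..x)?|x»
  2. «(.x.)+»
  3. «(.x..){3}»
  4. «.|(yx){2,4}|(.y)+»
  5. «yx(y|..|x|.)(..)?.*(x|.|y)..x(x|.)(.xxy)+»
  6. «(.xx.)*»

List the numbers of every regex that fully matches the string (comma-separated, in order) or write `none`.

1 → no match
2 → match
3 → no match
4 → no match
5 → no match — must end with `xxy`
6 → no match

2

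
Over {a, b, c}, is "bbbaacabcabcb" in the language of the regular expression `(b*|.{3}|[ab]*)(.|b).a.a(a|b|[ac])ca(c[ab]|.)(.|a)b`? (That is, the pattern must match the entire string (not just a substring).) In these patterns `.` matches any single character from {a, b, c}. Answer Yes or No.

Yes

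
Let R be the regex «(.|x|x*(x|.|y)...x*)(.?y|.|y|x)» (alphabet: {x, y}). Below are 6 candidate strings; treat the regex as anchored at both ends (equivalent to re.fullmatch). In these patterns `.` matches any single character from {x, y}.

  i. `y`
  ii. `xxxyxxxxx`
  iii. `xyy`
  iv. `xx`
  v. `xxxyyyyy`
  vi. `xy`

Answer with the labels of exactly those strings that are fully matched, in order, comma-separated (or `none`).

ii, iii, iv, v, vi

i → no match
ii → match
iii → match
iv → match
v → match
vi → match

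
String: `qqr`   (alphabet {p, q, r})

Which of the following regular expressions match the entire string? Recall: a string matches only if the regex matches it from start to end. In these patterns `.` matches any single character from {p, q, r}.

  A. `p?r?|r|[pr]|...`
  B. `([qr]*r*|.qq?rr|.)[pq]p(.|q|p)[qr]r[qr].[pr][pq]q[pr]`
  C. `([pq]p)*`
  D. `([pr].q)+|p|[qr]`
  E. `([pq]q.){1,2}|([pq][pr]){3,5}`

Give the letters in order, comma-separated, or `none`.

A, E

A → match
B → no match
C → no match
D → no match
E → match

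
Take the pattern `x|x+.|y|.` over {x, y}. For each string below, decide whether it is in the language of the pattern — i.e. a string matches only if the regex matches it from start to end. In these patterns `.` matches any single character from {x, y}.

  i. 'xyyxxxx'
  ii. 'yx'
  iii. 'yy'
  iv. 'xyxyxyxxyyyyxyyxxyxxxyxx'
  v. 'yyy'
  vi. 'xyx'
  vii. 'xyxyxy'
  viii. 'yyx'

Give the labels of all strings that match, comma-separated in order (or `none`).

i → no match
ii → no match
iii → no match
iv → no match
v → no match
vi → no match
vii → no match
viii → no match

none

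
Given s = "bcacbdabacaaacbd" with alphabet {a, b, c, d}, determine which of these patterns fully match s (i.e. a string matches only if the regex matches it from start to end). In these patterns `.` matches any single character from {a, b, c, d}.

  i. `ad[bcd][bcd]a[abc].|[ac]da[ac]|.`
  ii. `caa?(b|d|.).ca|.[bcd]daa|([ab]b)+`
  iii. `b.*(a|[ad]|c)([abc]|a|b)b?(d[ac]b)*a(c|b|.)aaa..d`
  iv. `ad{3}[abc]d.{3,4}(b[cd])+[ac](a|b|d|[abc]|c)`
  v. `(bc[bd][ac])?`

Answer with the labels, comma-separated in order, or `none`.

iii

i → no match
ii → no match
iii → match
iv → no match — must start with "ad"
v → no match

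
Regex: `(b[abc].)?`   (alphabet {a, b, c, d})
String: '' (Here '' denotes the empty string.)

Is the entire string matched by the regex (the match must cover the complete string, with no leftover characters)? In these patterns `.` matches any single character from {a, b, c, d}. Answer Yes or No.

Yes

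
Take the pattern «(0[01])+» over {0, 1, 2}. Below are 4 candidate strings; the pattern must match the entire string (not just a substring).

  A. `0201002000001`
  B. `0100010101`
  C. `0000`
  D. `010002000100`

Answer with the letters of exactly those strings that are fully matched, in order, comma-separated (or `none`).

B, C

A → no match
B → match
C → match
D → no match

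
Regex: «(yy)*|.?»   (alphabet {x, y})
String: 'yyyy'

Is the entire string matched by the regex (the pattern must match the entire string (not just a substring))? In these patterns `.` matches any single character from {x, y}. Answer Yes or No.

Yes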